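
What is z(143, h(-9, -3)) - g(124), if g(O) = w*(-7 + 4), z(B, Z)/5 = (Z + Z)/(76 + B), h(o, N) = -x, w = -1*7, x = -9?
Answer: -1503/73 ≈ -20.589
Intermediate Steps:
w = -7
h(o, N) = 9 (h(o, N) = -1*(-9) = 9)
z(B, Z) = 10*Z/(76 + B) (z(B, Z) = 5*((Z + Z)/(76 + B)) = 5*((2*Z)/(76 + B)) = 5*(2*Z/(76 + B)) = 10*Z/(76 + B))
g(O) = 21 (g(O) = -7*(-7 + 4) = -7*(-3) = 21)
z(143, h(-9, -3)) - g(124) = 10*9/(76 + 143) - 1*21 = 10*9/219 - 21 = 10*9*(1/219) - 21 = 30/73 - 21 = -1503/73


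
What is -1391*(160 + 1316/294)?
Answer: -4804514/21 ≈ -2.2879e+5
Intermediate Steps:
-1391*(160 + 1316/294) = -1391*(160 + 1316*(1/294)) = -1391*(160 + 94/21) = -1391*3454/21 = -4804514/21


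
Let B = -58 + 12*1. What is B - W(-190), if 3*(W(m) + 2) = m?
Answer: 58/3 ≈ 19.333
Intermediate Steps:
W(m) = -2 + m/3
B = -46 (B = -58 + 12 = -46)
B - W(-190) = -46 - (-2 + (⅓)*(-190)) = -46 - (-2 - 190/3) = -46 - 1*(-196/3) = -46 + 196/3 = 58/3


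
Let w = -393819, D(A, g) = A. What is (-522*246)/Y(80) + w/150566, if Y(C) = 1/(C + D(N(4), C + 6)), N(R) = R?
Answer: -1624096813947/150566 ≈ -1.0787e+7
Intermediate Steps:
Y(C) = 1/(4 + C) (Y(C) = 1/(C + 4) = 1/(4 + C))
(-522*246)/Y(80) + w/150566 = (-522*246)/(1/(4 + 80)) - 393819/150566 = -128412/(1/84) - 393819*1/150566 = -128412/1/84 - 393819/150566 = -128412*84 - 393819/150566 = -10786608 - 393819/150566 = -1624096813947/150566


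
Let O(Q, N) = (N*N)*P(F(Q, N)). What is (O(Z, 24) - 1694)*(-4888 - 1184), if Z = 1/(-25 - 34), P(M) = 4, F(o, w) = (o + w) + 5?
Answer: -3703920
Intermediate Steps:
F(o, w) = 5 + o + w
Z = -1/59 (Z = 1/(-59) = -1/59 ≈ -0.016949)
O(Q, N) = 4*N**2 (O(Q, N) = (N*N)*4 = N**2*4 = 4*N**2)
(O(Z, 24) - 1694)*(-4888 - 1184) = (4*24**2 - 1694)*(-4888 - 1184) = (4*576 - 1694)*(-6072) = (2304 - 1694)*(-6072) = 610*(-6072) = -3703920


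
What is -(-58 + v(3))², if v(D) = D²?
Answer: -2401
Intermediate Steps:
-(-58 + v(3))² = -(-58 + 3²)² = -(-58 + 9)² = -1*(-49)² = -1*2401 = -2401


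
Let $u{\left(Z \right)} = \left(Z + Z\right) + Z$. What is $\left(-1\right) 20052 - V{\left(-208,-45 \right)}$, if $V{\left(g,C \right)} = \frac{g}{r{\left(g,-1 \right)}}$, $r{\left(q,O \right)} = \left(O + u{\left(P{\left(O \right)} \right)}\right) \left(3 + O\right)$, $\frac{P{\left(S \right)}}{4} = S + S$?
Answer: $- \frac{501404}{25} \approx -20056.0$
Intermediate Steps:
$P{\left(S \right)} = 8 S$ ($P{\left(S \right)} = 4 \left(S + S\right) = 4 \cdot 2 S = 8 S$)
$u{\left(Z \right)} = 3 Z$ ($u{\left(Z \right)} = 2 Z + Z = 3 Z$)
$r{\left(q,O \right)} = 25 O \left(3 + O\right)$ ($r{\left(q,O \right)} = \left(O + 3 \cdot 8 O\right) \left(3 + O\right) = \left(O + 24 O\right) \left(3 + O\right) = 25 O \left(3 + O\right)$)
$V{\left(g,C \right)} = - \frac{g}{50}$ ($V{\left(g,C \right)} = \frac{g}{25 \left(-1\right) \left(3 - 1\right)} = \frac{g}{25 \left(-1\right) 2} = \frac{g}{-50} = g \left(- \frac{1}{50}\right) = - \frac{g}{50}$)
$\left(-1\right) 20052 - V{\left(-208,-45 \right)} = \left(-1\right) 20052 - \left(- \frac{1}{50}\right) \left(-208\right) = -20052 - \frac{104}{25} = - \frac{501404}{25}$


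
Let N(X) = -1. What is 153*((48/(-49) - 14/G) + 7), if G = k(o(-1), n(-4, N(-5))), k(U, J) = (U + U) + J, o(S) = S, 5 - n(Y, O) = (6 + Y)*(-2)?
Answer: 30141/49 ≈ 615.12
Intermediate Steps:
n(Y, O) = 17 + 2*Y (n(Y, O) = 5 - (6 + Y)*(-2) = 5 - (-12 - 2*Y) = 5 + (12 + 2*Y) = 17 + 2*Y)
k(U, J) = J + 2*U (k(U, J) = 2*U + J = J + 2*U)
G = 7 (G = (17 + 2*(-4)) + 2*(-1) = (17 - 8) - 2 = 9 - 2 = 7)
153*((48/(-49) - 14/G) + 7) = 153*((48/(-49) - 14/7) + 7) = 153*((48*(-1/49) - 14*1/7) + 7) = 153*((-48/49 - 2) + 7) = 153*(-146/49 + 7) = 153*(197/49) = 30141/49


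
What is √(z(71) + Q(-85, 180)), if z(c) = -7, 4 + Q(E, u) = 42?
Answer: √31 ≈ 5.5678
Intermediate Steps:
Q(E, u) = 38 (Q(E, u) = -4 + 42 = 38)
√(z(71) + Q(-85, 180)) = √(-7 + 38) = √31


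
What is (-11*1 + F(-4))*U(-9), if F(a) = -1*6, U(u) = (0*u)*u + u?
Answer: 153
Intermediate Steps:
U(u) = u (U(u) = 0*u + u = 0 + u = u)
F(a) = -6
(-11*1 + F(-4))*U(-9) = (-11*1 - 6)*(-9) = (-11 - 6)*(-9) = -17*(-9) = 153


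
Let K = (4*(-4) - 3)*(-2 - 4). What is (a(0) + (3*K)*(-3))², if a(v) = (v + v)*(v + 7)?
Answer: 1052676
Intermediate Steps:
K = 114 (K = (-16 - 3)*(-6) = -19*(-6) = 114)
a(v) = 2*v*(7 + v) (a(v) = (2*v)*(7 + v) = 2*v*(7 + v))
(a(0) + (3*K)*(-3))² = (2*0*(7 + 0) + (3*114)*(-3))² = (2*0*7 + 342*(-3))² = (0 - 1026)² = (-1026)² = 1052676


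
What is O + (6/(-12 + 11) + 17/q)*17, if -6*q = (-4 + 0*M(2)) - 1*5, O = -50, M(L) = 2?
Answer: 122/3 ≈ 40.667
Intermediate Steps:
q = 3/2 (q = -((-4 + 0*2) - 1*5)/6 = -((-4 + 0) - 5)/6 = -(-4 - 5)/6 = -⅙*(-9) = 3/2 ≈ 1.5000)
O + (6/(-12 + 11) + 17/q)*17 = -50 + (6/(-12 + 11) + 17/(3/2))*17 = -50 + (6/(-1) + 17*(⅔))*17 = -50 + (6*(-1) + 34/3)*17 = -50 + (-6 + 34/3)*17 = -50 + (16/3)*17 = -50 + 272/3 = 122/3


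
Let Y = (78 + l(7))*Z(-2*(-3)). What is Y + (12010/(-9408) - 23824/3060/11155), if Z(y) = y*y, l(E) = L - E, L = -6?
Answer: 31293619992367/13380645600 ≈ 2338.7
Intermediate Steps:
l(E) = -6 - E
Z(y) = y**2
Y = 2340 (Y = (78 + (-6 - 1*7))*(-2*(-3))**2 = (78 + (-6 - 7))*6**2 = (78 - 13)*36 = 65*36 = 2340)
Y + (12010/(-9408) - 23824/3060/11155) = 2340 + (12010/(-9408) - 23824/3060/11155) = 2340 + (12010*(-1/9408) - 23824*1/3060*(1/11155)) = 2340 + (-6005/4704 - 5956/765*1/11155) = 2340 + (-6005/4704 - 5956/8533575) = 2340 - 17090711633/13380645600 = 31293619992367/13380645600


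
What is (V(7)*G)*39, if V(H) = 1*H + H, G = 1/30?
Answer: 91/5 ≈ 18.200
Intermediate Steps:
G = 1/30 ≈ 0.033333
V(H) = 2*H (V(H) = H + H = 2*H)
(V(7)*G)*39 = ((2*7)*(1/30))*39 = (14*(1/30))*39 = (7/15)*39 = 91/5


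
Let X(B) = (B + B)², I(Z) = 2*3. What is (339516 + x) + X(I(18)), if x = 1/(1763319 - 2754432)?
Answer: 336641441579/991113 ≈ 3.3966e+5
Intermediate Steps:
I(Z) = 6
X(B) = 4*B² (X(B) = (2*B)² = 4*B²)
x = -1/991113 (x = 1/(-991113) = -1/991113 ≈ -1.0090e-6)
(339516 + x) + X(I(18)) = (339516 - 1/991113) + 4*6² = 336498721307/991113 + 4*36 = 336498721307/991113 + 144 = 336641441579/991113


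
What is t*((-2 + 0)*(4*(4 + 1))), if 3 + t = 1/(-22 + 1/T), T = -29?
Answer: 77840/639 ≈ 121.82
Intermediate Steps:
t = -1946/639 (t = -3 + 1/(-22 + 1/(-29)) = -3 + 1/(-22 - 1/29) = -3 + 1/(-639/29) = -3 - 29/639 = -1946/639 ≈ -3.0454)
t*((-2 + 0)*(4*(4 + 1))) = -1946*(-2 + 0)*4*(4 + 1)/639 = -(-3892)*4*5/639 = -(-3892)*20/639 = -1946/639*(-40) = 77840/639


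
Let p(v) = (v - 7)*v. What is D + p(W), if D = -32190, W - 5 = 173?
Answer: -1752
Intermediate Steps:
W = 178 (W = 5 + 173 = 178)
p(v) = v*(-7 + v) (p(v) = (-7 + v)*v = v*(-7 + v))
D + p(W) = -32190 + 178*(-7 + 178) = -32190 + 178*171 = -32190 + 30438 = -1752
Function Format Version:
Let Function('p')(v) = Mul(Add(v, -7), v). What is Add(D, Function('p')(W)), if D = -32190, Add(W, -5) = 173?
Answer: -1752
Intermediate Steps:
W = 178 (W = Add(5, 173) = 178)
Function('p')(v) = Mul(v, Add(-7, v)) (Function('p')(v) = Mul(Add(-7, v), v) = Mul(v, Add(-7, v)))
Add(D, Function('p')(W)) = Add(-32190, Mul(178, Add(-7, 178))) = Add(-32190, Mul(178, 171)) = Add(-32190, 30438) = -1752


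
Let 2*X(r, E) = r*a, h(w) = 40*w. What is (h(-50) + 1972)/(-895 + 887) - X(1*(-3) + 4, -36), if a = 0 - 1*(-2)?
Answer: 5/2 ≈ 2.5000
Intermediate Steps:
a = 2 (a = 0 + 2 = 2)
X(r, E) = r (X(r, E) = (r*2)/2 = (2*r)/2 = r)
(h(-50) + 1972)/(-895 + 887) - X(1*(-3) + 4, -36) = (40*(-50) + 1972)/(-895 + 887) - (1*(-3) + 4) = (-2000 + 1972)/(-8) - (-3 + 4) = -28*(-1/8) - 1*1 = 7/2 - 1 = 5/2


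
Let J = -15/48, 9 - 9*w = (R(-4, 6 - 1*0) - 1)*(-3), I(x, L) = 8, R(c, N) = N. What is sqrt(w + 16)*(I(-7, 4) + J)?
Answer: 41*sqrt(42)/8 ≈ 33.214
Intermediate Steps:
w = 8/3 (w = 1 - ((6 - 1*0) - 1)*(-3)/9 = 1 - ((6 + 0) - 1)*(-3)/9 = 1 - (6 - 1)*(-3)/9 = 1 - 5*(-3)/9 = 1 - 1/9*(-15) = 1 + 5/3 = 8/3 ≈ 2.6667)
J = -5/16 (J = -15*1/48 = -5/16 ≈ -0.31250)
sqrt(w + 16)*(I(-7, 4) + J) = sqrt(8/3 + 16)*(8 - 5/16) = sqrt(56/3)*(123/16) = (2*sqrt(42)/3)*(123/16) = 41*sqrt(42)/8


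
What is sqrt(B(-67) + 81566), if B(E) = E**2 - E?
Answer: 17*sqrt(298) ≈ 293.47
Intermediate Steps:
sqrt(B(-67) + 81566) = sqrt(-67*(-1 - 67) + 81566) = sqrt(-67*(-68) + 81566) = sqrt(4556 + 81566) = sqrt(86122) = 17*sqrt(298)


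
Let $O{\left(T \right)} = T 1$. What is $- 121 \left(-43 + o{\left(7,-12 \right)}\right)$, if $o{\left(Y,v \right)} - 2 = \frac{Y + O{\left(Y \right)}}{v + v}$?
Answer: $\frac{60379}{12} \approx 5031.6$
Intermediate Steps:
$O{\left(T \right)} = T$
$o{\left(Y,v \right)} = 2 + \frac{Y}{v}$ ($o{\left(Y,v \right)} = 2 + \frac{Y + Y}{v + v} = 2 + \frac{2 Y}{2 v} = 2 + 2 Y \frac{1}{2 v} = 2 + \frac{Y}{v}$)
$- 121 \left(-43 + o{\left(7,-12 \right)}\right) = - 121 \left(-43 + \left(2 + \frac{7}{-12}\right)\right) = - 121 \left(-43 + \left(2 + 7 \left(- \frac{1}{12}\right)\right)\right) = - 121 \left(-43 + \left(2 - \frac{7}{12}\right)\right) = - 121 \left(-43 + \frac{17}{12}\right) = \left(-121\right) \left(- \frac{499}{12}\right) = \frac{60379}{12}$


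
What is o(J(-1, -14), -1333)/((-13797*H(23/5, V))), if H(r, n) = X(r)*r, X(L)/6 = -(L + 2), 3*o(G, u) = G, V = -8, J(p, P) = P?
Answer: -25/13463901 ≈ -1.8568e-6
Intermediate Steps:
o(G, u) = G/3
X(L) = -12 - 6*L (X(L) = 6*(-(L + 2)) = 6*(-(2 + L)) = 6*(-2 - L) = -12 - 6*L)
H(r, n) = r*(-12 - 6*r) (H(r, n) = (-12 - 6*r)*r = r*(-12 - 6*r))
o(J(-1, -14), -1333)/((-13797*H(23/5, V))) = ((⅓)*(-14))/((-(-82782)*23/5*(2 + 23/5))) = -14*5/(1903986*(2 + 23*(⅕)))/3 = -14*5/(1903986*(2 + 23/5))/3 = -14/(3*((-(-82782)*23*33/(5*5)))) = -14/(3*((-13797*(-4554/25)))) = -14/(3*62831538/25) = -14/3*25/62831538 = -25/13463901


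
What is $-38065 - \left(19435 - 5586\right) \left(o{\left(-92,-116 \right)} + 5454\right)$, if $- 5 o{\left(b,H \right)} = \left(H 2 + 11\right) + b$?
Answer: $- \frac{382187292}{5} \approx -7.6438 \cdot 10^{7}$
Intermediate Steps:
$o{\left(b,H \right)} = - \frac{11}{5} - \frac{2 H}{5} - \frac{b}{5}$ ($o{\left(b,H \right)} = - \frac{\left(H 2 + 11\right) + b}{5} = - \frac{\left(2 H + 11\right) + b}{5} = - \frac{\left(11 + 2 H\right) + b}{5} = - \frac{11 + b + 2 H}{5} = - \frac{11}{5} - \frac{2 H}{5} - \frac{b}{5}$)
$-38065 - \left(19435 - 5586\right) \left(o{\left(-92,-116 \right)} + 5454\right) = -38065 - \left(19435 - 5586\right) \left(\left(- \frac{11}{5} - - \frac{232}{5} - - \frac{92}{5}\right) + 5454\right) = -38065 - 13849 \left(\left(- \frac{11}{5} + \frac{232}{5} + \frac{92}{5}\right) + 5454\right) = -38065 - 13849 \left(\frac{313}{5} + 5454\right) = -38065 - 13849 \cdot \frac{27583}{5} = -38065 - \frac{381996967}{5} = - \frac{382187292}{5}$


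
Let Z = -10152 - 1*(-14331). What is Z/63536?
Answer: 4179/63536 ≈ 0.065774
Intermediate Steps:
Z = 4179 (Z = -10152 + 14331 = 4179)
Z/63536 = 4179/63536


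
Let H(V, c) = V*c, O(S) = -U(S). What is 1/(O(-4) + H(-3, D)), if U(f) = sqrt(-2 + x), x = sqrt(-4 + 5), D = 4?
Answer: -12/145 + I/145 ≈ -0.082759 + 0.0068966*I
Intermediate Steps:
x = 1 (x = sqrt(1) = 1)
U(f) = I (U(f) = sqrt(-2 + 1) = sqrt(-1) = I)
O(S) = -I
1/(O(-4) + H(-3, D)) = 1/(-I - 3*4) = 1/(-I - 12) = 1/(-12 - I) = (-12 + I)/145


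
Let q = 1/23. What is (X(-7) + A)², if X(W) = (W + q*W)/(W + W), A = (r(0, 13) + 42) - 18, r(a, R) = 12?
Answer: 705600/529 ≈ 1333.8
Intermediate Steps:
q = 1/23 ≈ 0.043478
A = 36 (A = (12 + 42) - 18 = 54 - 18 = 36)
X(W) = 12/23 (X(W) = (W + W/23)/(W + W) = (24*W/23)/((2*W)) = (24*W/23)*(1/(2*W)) = 12/23)
(X(-7) + A)² = (12/23 + 36)² = (840/23)² = 705600/529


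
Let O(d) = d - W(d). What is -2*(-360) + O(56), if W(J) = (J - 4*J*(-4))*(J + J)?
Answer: -105848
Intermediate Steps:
W(J) = 34*J**2 (W(J) = (J + 16*J)*(2*J) = (17*J)*(2*J) = 34*J**2)
O(d) = d - 34*d**2
-2*(-360) + O(56) = -2*(-360) + 56*(1 - 34*56) = 720 + 56*(1 - 1904) = 720 + 56*(-1903) = 720 - 106568 = -105848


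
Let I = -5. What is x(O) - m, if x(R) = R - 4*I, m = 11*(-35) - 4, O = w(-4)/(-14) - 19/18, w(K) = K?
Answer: 51437/126 ≈ 408.23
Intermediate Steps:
O = -97/126 (O = -4/(-14) - 19/18 = -4*(-1/14) - 19*1/18 = 2/7 - 19/18 = -97/126 ≈ -0.76984)
m = -389 (m = -385 - 4 = -389)
x(R) = 20 + R (x(R) = R - 4*(-5) = R + 20 = 20 + R)
x(O) - m = (20 - 97/126) - 1*(-389) = 2423/126 + 389 = 51437/126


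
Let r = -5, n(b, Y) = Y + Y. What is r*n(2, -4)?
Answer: 40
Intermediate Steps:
n(b, Y) = 2*Y
r*n(2, -4) = -10*(-4) = -5*(-8) = 40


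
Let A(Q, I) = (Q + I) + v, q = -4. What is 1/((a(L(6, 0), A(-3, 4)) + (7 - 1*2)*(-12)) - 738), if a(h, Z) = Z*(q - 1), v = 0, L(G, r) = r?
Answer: -1/803 ≈ -0.0012453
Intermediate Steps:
A(Q, I) = I + Q (A(Q, I) = (Q + I) + 0 = (I + Q) + 0 = I + Q)
a(h, Z) = -5*Z (a(h, Z) = Z*(-4 - 1) = Z*(-5) = -5*Z)
1/((a(L(6, 0), A(-3, 4)) + (7 - 1*2)*(-12)) - 738) = 1/((-5*(4 - 3) + (7 - 1*2)*(-12)) - 738) = 1/((-5*1 + (7 - 2)*(-12)) - 738) = 1/((-5 + 5*(-12)) - 738) = 1/((-5 - 60) - 738) = 1/(-65 - 738) = 1/(-803) = -1/803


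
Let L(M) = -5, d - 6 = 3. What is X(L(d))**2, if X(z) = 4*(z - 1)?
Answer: 576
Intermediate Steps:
d = 9 (d = 6 + 3 = 9)
X(z) = -4 + 4*z (X(z) = 4*(-1 + z) = -4 + 4*z)
X(L(d))**2 = (-4 + 4*(-5))**2 = (-4 - 20)**2 = (-24)**2 = 576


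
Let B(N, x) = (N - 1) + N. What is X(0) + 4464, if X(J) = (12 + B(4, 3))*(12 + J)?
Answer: 4692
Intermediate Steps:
B(N, x) = -1 + 2*N (B(N, x) = (-1 + N) + N = -1 + 2*N)
X(J) = 228 + 19*J (X(J) = (12 + (-1 + 2*4))*(12 + J) = (12 + (-1 + 8))*(12 + J) = (12 + 7)*(12 + J) = 19*(12 + J) = 228 + 19*J)
X(0) + 4464 = (228 + 19*0) + 4464 = (228 + 0) + 4464 = 228 + 4464 = 4692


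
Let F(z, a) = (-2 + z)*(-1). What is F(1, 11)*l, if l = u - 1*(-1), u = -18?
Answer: -17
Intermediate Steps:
F(z, a) = 2 - z
l = -17 (l = -18 - 1*(-1) = -18 + 1 = -17)
F(1, 11)*l = (2 - 1*1)*(-17) = (2 - 1)*(-17) = 1*(-17) = -17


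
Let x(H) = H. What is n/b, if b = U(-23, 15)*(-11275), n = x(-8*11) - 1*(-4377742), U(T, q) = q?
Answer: -1459218/56375 ≈ -25.884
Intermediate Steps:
n = 4377654 (n = -8*11 - 1*(-4377742) = -88 + 4377742 = 4377654)
b = -169125 (b = 15*(-11275) = -169125)
n/b = 4377654/(-169125) = 4377654*(-1/169125) = -1459218/56375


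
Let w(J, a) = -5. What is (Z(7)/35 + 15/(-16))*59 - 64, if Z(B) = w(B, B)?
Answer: -14307/112 ≈ -127.74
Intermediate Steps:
Z(B) = -5
(Z(7)/35 + 15/(-16))*59 - 64 = (-5/35 + 15/(-16))*59 - 64 = (-5*1/35 + 15*(-1/16))*59 - 64 = (-1/7 - 15/16)*59 - 64 = -121/112*59 - 64 = -7139/112 - 64 = -14307/112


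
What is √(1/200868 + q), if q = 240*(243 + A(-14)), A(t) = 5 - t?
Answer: √634269827875497/100434 ≈ 250.76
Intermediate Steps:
q = 62880 (q = 240*(243 + (5 - 1*(-14))) = 240*(243 + (5 + 14)) = 240*(243 + 19) = 240*262 = 62880)
√(1/200868 + q) = √(1/200868 + 62880) = √(12630579841/200868) = √634269827875497/100434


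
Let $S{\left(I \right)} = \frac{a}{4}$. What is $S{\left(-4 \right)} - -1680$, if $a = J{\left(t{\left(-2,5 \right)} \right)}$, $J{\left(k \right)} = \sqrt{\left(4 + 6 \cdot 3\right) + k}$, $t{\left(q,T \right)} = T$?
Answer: $1680 + \frac{3 \sqrt{3}}{4} \approx 1681.3$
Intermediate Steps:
$J{\left(k \right)} = \sqrt{22 + k}$ ($J{\left(k \right)} = \sqrt{\left(4 + 18\right) + k} = \sqrt{22 + k}$)
$a = 3 \sqrt{3}$ ($a = \sqrt{22 + 5} = \sqrt{27} = 3 \sqrt{3} \approx 5.1962$)
$S{\left(I \right)} = \frac{3 \sqrt{3}}{4}$
$S{\left(-4 \right)} - -1680 = \frac{3 \sqrt{3}}{4} - -1680 = \frac{3 \sqrt{3}}{4} + 1680 = 1680 + \frac{3 \sqrt{3}}{4}$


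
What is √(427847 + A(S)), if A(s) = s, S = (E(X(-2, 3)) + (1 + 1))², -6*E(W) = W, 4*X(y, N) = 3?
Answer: √27382433/8 ≈ 654.10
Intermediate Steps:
X(y, N) = ¾ (X(y, N) = (¼)*3 = ¾)
E(W) = -W/6
S = 225/64 (S = (-⅙*¾ + (1 + 1))² = (-⅛ + 2)² = (15/8)² = 225/64 ≈ 3.5156)
√(427847 + A(S)) = √(427847 + 225/64) = √(27382433/64) = √27382433/8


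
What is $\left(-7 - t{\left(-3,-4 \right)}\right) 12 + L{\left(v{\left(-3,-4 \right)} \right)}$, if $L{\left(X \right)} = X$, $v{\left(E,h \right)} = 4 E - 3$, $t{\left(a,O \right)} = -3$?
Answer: $-63$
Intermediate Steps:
$v{\left(E,h \right)} = -3 + 4 E$
$\left(-7 - t{\left(-3,-4 \right)}\right) 12 + L{\left(v{\left(-3,-4 \right)} \right)} = \left(-7 - -3\right) 12 + \left(-3 + 4 \left(-3\right)\right) = \left(-7 + 3\right) 12 - 15 = \left(-4\right) 12 - 15 = -48 - 15 = -63$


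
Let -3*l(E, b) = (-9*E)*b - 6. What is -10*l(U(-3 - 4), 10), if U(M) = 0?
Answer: -20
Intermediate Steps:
l(E, b) = 2 + 3*E*b (l(E, b) = -((-9*E)*b - 6)/3 = -(-9*E*b - 6)/3 = -(-6 - 9*E*b)/3 = 2 + 3*E*b)
-10*l(U(-3 - 4), 10) = -10*(2 + 3*0*10) = -10*(2 + 0) = -10*2 = -20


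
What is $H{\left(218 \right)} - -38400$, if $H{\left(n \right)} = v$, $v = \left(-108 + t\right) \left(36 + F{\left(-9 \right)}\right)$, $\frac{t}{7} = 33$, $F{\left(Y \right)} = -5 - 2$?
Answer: $41967$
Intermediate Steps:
$F{\left(Y \right)} = -7$
$t = 231$ ($t = 7 \cdot 33 = 231$)
$v = 3567$ ($v = \left(-108 + 231\right) \left(36 - 7\right) = 123 \cdot 29 = 3567$)
$H{\left(n \right)} = 3567$
$H{\left(218 \right)} - -38400 = 3567 - -38400 = 3567 + 38400 = 41967$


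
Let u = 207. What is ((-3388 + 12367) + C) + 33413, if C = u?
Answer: 42599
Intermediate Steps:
C = 207
((-3388 + 12367) + C) + 33413 = ((-3388 + 12367) + 207) + 33413 = (8979 + 207) + 33413 = 9186 + 33413 = 42599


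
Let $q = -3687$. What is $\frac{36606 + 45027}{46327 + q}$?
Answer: $\frac{81633}{42640} \approx 1.9145$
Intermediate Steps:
$\frac{36606 + 45027}{46327 + q} = \frac{36606 + 45027}{46327 - 3687} = \frac{81633}{42640}$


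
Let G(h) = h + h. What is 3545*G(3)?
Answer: 21270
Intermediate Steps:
G(h) = 2*h
3545*G(3) = 3545*(2*3) = 3545*6 = 21270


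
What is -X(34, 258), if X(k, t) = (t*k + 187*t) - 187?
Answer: -56831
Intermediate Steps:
X(k, t) = -187 + 187*t + k*t (X(k, t) = (k*t + 187*t) - 187 = (187*t + k*t) - 187 = -187 + 187*t + k*t)
-X(34, 258) = -(-187 + 187*258 + 34*258) = -(-187 + 48246 + 8772) = -1*56831 = -56831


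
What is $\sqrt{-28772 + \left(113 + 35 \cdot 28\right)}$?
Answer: $i \sqrt{27679} \approx 166.37 i$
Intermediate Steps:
$\sqrt{-28772 + \left(113 + 35 \cdot 28\right)} = \sqrt{-28772 + \left(113 + 980\right)} = \sqrt{-28772 + 1093} = \sqrt{-27679} = i \sqrt{27679}$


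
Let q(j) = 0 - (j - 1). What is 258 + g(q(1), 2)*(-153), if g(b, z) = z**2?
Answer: -354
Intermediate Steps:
q(j) = 1 - j (q(j) = 0 - (-1 + j) = 0 + (1 - j) = 1 - j)
258 + g(q(1), 2)*(-153) = 258 + 2**2*(-153) = 258 + 4*(-153) = 258 - 612 = -354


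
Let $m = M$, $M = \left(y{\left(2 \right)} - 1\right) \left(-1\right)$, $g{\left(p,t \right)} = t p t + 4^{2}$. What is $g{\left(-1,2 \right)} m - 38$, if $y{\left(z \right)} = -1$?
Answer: $-14$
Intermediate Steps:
$g{\left(p,t \right)} = 16 + p t^{2}$ ($g{\left(p,t \right)} = p t t + 16 = p t^{2} + 16 = 16 + p t^{2}$)
$M = 2$ ($M = \left(-1 - 1\right) \left(-1\right) = \left(-2\right) \left(-1\right) = 2$)
$m = 2$
$g{\left(-1,2 \right)} m - 38 = \left(16 - 2^{2}\right) 2 - 38 = \left(16 - 4\right) 2 - 38 = 12 \cdot 2 - 38 = 24 - 38 = -14$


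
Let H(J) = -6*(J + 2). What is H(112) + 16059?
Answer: 15375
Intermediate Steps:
H(J) = -12 - 6*J (H(J) = -6*(2 + J) = -12 - 6*J)
H(112) + 16059 = (-12 - 6*112) + 16059 = (-12 - 672) + 16059 = -684 + 16059 = 15375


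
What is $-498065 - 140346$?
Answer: $-638411$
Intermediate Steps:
$-498065 - 140346 = -638411$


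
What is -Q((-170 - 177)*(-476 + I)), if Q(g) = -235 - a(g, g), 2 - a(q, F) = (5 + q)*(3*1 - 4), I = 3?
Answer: 164373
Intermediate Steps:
a(q, F) = 7 + q (a(q, F) = 2 - (5 + q)*(3*1 - 4) = 2 - (5 + q)*(3 - 4) = 2 - (5 + q)*(-1) = 2 - (-5 - q) = 2 + (5 + q) = 7 + q)
Q(g) = -242 - g (Q(g) = -235 - (7 + g) = -235 + (-7 - g) = -242 - g)
-Q((-170 - 177)*(-476 + I)) = -(-242 - (-170 - 177)*(-476 + 3)) = -(-242 - (-347)*(-473)) = -(-242 - 1*164131) = -(-242 - 164131) = -1*(-164373) = 164373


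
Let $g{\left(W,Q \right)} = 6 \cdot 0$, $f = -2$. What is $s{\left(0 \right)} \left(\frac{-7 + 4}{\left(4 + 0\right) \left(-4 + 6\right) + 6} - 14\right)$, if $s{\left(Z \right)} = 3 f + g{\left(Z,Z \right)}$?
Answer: $\frac{597}{7} \approx 85.286$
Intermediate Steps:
$g{\left(W,Q \right)} = 0$
$s{\left(Z \right)} = -6$ ($s{\left(Z \right)} = 3 \left(-2\right) + 0 = -6 + 0 = -6$)
$s{\left(0 \right)} \left(\frac{-7 + 4}{\left(4 + 0\right) \left(-4 + 6\right) + 6} - 14\right) = - 6 \left(\frac{-7 + 4}{\left(4 + 0\right) \left(-4 + 6\right) + 6} - 14\right) = - 6 \left(- \frac{3}{4 \cdot 2 + 6} - 14\right) = - 6 \left(- \frac{3}{8 + 6} - 14\right) = - 6 \left(- \frac{3}{14} - 14\right) = \left(-6\right) \left(- \frac{199}{14}\right) = \frac{597}{7}$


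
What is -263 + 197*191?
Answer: 37364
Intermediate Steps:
-263 + 197*191 = -263 + 37627 = 37364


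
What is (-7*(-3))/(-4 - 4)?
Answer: -21/8 ≈ -2.6250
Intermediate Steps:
(-7*(-3))/(-4 - 4) = 21/(-8) = 21*(-⅛) = -21/8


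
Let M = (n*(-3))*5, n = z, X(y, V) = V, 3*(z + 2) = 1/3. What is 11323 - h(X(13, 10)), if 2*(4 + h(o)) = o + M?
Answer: 67847/6 ≈ 11308.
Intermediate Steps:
z = -17/9 (z = -2 + (1/3)/3 = -2 + (1/3)*(1/3) = -2 + 1/9 = -17/9 ≈ -1.8889)
n = -17/9 ≈ -1.8889
M = 85/3 (M = -17/9*(-3)*5 = (17/3)*5 = 85/3 ≈ 28.333)
h(o) = 61/6 + o/2 (h(o) = -4 + (o + 85/3)/2 = -4 + (85/3 + o)/2 = -4 + (85/6 + o/2) = 61/6 + o/2)
11323 - h(X(13, 10)) = 11323 - (61/6 + (1/2)*10) = 11323 - (61/6 + 5) = 11323 - 1*91/6 = 11323 - 91/6 = 67847/6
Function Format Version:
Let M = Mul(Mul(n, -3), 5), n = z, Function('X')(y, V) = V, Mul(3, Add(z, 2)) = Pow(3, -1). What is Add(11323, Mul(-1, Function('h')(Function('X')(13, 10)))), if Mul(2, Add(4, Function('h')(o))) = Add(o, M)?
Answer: Rational(67847, 6) ≈ 11308.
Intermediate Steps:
z = Rational(-17, 9) (z = Add(-2, Mul(Rational(1, 3), Pow(3, -1))) = Add(-2, Mul(Rational(1, 3), Rational(1, 3))) = Add(-2, Rational(1, 9)) = Rational(-17, 9) ≈ -1.8889)
n = Rational(-17, 9) ≈ -1.8889
M = Rational(85, 3) (M = Mul(Mul(Rational(-17, 9), -3), 5) = Mul(Rational(17, 3), 5) = Rational(85, 3) ≈ 28.333)
Function('h')(o) = Add(Rational(61, 6), Mul(Rational(1, 2), o)) (Function('h')(o) = Add(-4, Mul(Rational(1, 2), Add(o, Rational(85, 3)))) = Add(-4, Mul(Rational(1, 2), Add(Rational(85, 3), o))) = Add(-4, Add(Rational(85, 6), Mul(Rational(1, 2), o))) = Add(Rational(61, 6), Mul(Rational(1, 2), o)))
Add(11323, Mul(-1, Function('h')(Function('X')(13, 10)))) = Add(11323, Mul(-1, Add(Rational(61, 6), Mul(Rational(1, 2), 10)))) = Add(11323, Mul(-1, Add(Rational(61, 6), 5))) = Add(11323, Mul(-1, Rational(91, 6))) = Add(11323, Rational(-91, 6)) = Rational(67847, 6)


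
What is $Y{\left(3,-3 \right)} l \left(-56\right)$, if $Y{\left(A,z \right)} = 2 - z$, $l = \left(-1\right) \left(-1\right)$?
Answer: $-280$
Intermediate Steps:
$l = 1$
$Y{\left(3,-3 \right)} l \left(-56\right) = \left(2 - -3\right) 1 \left(-56\right) = \left(2 + 3\right) 1 \left(-56\right) = 5 \cdot 1 \left(-56\right) = 5 \left(-56\right) = -280$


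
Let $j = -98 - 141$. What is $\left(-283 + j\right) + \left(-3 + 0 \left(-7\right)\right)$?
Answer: $-525$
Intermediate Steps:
$j = -239$ ($j = -98 - 141 = -239$)
$\left(-283 + j\right) + \left(-3 + 0 \left(-7\right)\right) = \left(-283 - 239\right) + \left(-3 + 0 \left(-7\right)\right) = -522 + \left(-3 + 0\right) = -522 - 3 = -525$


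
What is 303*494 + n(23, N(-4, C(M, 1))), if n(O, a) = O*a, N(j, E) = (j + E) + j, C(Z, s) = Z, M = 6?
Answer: 149636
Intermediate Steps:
N(j, E) = E + 2*j (N(j, E) = (E + j) + j = E + 2*j)
303*494 + n(23, N(-4, C(M, 1))) = 303*494 + 23*(6 + 2*(-4)) = 149682 + 23*(6 - 8) = 149682 + 23*(-2) = 149682 - 46 = 149636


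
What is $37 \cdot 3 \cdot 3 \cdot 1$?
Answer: $333$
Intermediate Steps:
$37 \cdot 3 \cdot 3 \cdot 1 = 37 \cdot 9 \cdot 1 = 37 \cdot 9 = 333$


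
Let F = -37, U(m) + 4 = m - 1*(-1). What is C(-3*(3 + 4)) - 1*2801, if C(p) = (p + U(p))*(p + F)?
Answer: -191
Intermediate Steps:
U(m) = -3 + m (U(m) = -4 + (m - 1*(-1)) = -4 + (m + 1) = -4 + (1 + m) = -3 + m)
C(p) = (-37 + p)*(-3 + 2*p) (C(p) = (p + (-3 + p))*(p - 37) = (-3 + 2*p)*(-37 + p) = (-37 + p)*(-3 + 2*p))
C(-3*(3 + 4)) - 1*2801 = (111 - (-231)*(3 + 4) + 2*(-3*(3 + 4))**2) - 1*2801 = (111 - (-231)*7 + 2*(-3*7)**2) - 2801 = (111 - 77*(-21) + 2*(-21)**2) - 2801 = (111 + 1617 + 2*441) - 2801 = (111 + 1617 + 882) - 2801 = 2610 - 2801 = -191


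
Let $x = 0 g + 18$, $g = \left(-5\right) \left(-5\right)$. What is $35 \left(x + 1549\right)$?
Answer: $54845$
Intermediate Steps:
$g = 25$
$x = 18$ ($x = 0 \cdot 25 + 18 = 0 + 18 = 18$)
$35 \left(x + 1549\right) = 35 \left(18 + 1549\right) = 35 \cdot 1567 = 54845$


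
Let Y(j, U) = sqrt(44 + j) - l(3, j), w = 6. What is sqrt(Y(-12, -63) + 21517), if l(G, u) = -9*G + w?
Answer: sqrt(21538 + 4*sqrt(2)) ≈ 146.78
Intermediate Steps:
l(G, u) = 6 - 9*G (l(G, u) = -9*G + 6 = 6 - 9*G)
Y(j, U) = 21 + sqrt(44 + j) (Y(j, U) = sqrt(44 + j) - (6 - 9*3) = sqrt(44 + j) - (6 - 27) = sqrt(44 + j) - 1*(-21) = sqrt(44 + j) + 21 = 21 + sqrt(44 + j))
sqrt(Y(-12, -63) + 21517) = sqrt((21 + sqrt(44 - 12)) + 21517) = sqrt((21 + sqrt(32)) + 21517) = sqrt((21 + 4*sqrt(2)) + 21517) = sqrt(21538 + 4*sqrt(2))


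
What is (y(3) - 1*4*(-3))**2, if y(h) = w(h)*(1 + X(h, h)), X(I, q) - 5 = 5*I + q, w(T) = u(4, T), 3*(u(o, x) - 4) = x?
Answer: 17424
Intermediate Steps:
u(o, x) = 4 + x/3
w(T) = 4 + T/3
X(I, q) = 5 + q + 5*I (X(I, q) = 5 + (5*I + q) = 5 + (q + 5*I) = 5 + q + 5*I)
y(h) = (4 + h/3)*(6 + 6*h) (y(h) = (4 + h/3)*(1 + (5 + h + 5*h)) = (4 + h/3)*(1 + (5 + 6*h)) = (4 + h/3)*(6 + 6*h))
(y(3) - 1*4*(-3))**2 = (2*(1 + 3)*(12 + 3) - 1*4*(-3))**2 = (2*4*15 - 4*(-3))**2 = (120 + 12)**2 = 132**2 = 17424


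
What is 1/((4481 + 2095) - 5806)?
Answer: 1/770 ≈ 0.0012987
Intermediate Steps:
1/((4481 + 2095) - 5806) = 1/(6576 - 5806) = 1/770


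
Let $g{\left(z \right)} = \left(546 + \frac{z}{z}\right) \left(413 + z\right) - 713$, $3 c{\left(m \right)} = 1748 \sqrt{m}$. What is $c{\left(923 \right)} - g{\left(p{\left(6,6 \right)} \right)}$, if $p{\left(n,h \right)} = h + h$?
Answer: $-231762 + \frac{1748 \sqrt{923}}{3} \approx -2.1406 \cdot 10^{5}$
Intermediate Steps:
$p{\left(n,h \right)} = 2 h$
$c{\left(m \right)} = \frac{1748 \sqrt{m}}{3}$
$g{\left(z \right)} = 225198 + 547 z$ ($g{\left(z \right)} = \left(546 + 1\right) \left(413 + z\right) - 713 = 547 \left(413 + z\right) - 713 = \left(225911 + 547 z\right) - 713 = 225198 + 547 z$)
$c{\left(923 \right)} - g{\left(p{\left(6,6 \right)} \right)} = \frac{1748 \sqrt{923}}{3} - \left(225198 + 547 \cdot 2 \cdot 6\right) = \frac{1748 \sqrt{923}}{3} - \left(225198 + 547 \cdot 12\right) = \frac{1748 \sqrt{923}}{3} - \left(225198 + 6564\right) = \frac{1748 \sqrt{923}}{3} - 231762 = -231762 + \frac{1748 \sqrt{923}}{3}$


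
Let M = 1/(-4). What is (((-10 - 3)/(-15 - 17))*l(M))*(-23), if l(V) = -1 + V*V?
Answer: 4485/512 ≈ 8.7598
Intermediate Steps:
M = -¼ ≈ -0.25000
l(V) = -1 + V²
(((-10 - 3)/(-15 - 17))*l(M))*(-23) = (((-10 - 3)/(-15 - 17))*(-1 + (-¼)²))*(-23) = ((-13/(-32))*(-1 + 1/16))*(-23) = (-13*(-1/32)*(-15/16))*(-23) = ((13/32)*(-15/16))*(-23) = -195/512*(-23) = 4485/512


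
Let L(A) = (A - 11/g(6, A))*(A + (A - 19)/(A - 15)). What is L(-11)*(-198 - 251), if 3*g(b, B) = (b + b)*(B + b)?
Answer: -3002912/65 ≈ -46199.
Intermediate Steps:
g(b, B) = 2*b*(B + b)/3 (g(b, B) = ((b + b)*(B + b))/3 = ((2*b)*(B + b))/3 = (2*b*(B + b))/3 = 2*b*(B + b)/3)
L(A) = (A - 11/(24 + 4*A))*(A + (-19 + A)/(-15 + A)) (L(A) = (A - 11*1/(4*(A + 6)))*(A + (A - 19)/(A - 15)) = (A - 11*1/(4*(6 + A)))*(A + (-19 + A)/(-15 + A)) = (A - 11/(24 + 4*A))*(A + (-19 + A)/(-15 + A)))
L(-11)*(-198 - 251) = ((209 - 423*(-11)² - 302*(-11) - 32*(-11)³ + 4*(-11)⁴)/(4*(-90 + (-11)² - 9*(-11))))*(-198 - 251) = ((209 - 423*121 + 3322 - 32*(-1331) + 4*14641)/(4*(-90 + 121 + 99)))*(-449) = ((¼)*(209 - 51183 + 3322 + 42592 + 58564)/130)*(-449) = ((¼)*(1/130)*53504)*(-449) = (6688/65)*(-449) = -3002912/65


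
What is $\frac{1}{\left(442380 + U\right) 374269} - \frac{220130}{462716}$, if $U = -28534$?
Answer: $- \frac{4261984493816488}{8958744455855873} \approx -0.47573$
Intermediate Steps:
$\frac{1}{\left(442380 + U\right) 374269} - \frac{220130}{462716} = \frac{1}{\left(442380 - 28534\right) 374269} - \frac{220130}{462716} = \frac{1}{413846} \cdot \frac{1}{374269} - \frac{110065}{231358} = \frac{1}{154889728574} - \frac{110065}{231358} = - \frac{4261984493816488}{8958744455855873}$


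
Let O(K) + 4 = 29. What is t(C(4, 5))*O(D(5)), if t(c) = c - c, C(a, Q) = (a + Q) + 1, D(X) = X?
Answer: 0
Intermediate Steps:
C(a, Q) = 1 + Q + a (C(a, Q) = (Q + a) + 1 = 1 + Q + a)
O(K) = 25 (O(K) = -4 + 29 = 25)
t(c) = 0
t(C(4, 5))*O(D(5)) = 0*25 = 0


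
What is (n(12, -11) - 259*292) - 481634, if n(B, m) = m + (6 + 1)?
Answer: -557266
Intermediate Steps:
n(B, m) = 7 + m (n(B, m) = m + 7 = 7 + m)
(n(12, -11) - 259*292) - 481634 = ((7 - 11) - 259*292) - 481634 = (-4 - 75628) - 481634 = -75632 - 481634 = -557266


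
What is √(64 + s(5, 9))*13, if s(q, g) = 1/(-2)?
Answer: 13*√254/2 ≈ 103.59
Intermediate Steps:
s(q, g) = -½
√(64 + s(5, 9))*13 = √(64 - ½)*13 = √(127/2)*13 = (√254/2)*13 = 13*√254/2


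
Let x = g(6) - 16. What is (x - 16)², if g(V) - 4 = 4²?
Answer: 144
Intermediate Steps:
g(V) = 20 (g(V) = 4 + 4² = 4 + 16 = 20)
x = 4 (x = 20 - 16 = 4)
(x - 16)² = (4 - 16)² = (-12)² = 144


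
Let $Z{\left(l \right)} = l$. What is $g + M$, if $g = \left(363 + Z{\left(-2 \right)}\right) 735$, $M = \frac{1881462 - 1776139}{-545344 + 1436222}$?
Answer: $\frac{236381219453}{890878} \approx 2.6534 \cdot 10^{5}$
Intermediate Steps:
$M = \frac{105323}{890878} \approx 0.11822$
$g = 265335$ ($g = \left(363 - 2\right) 735 = 361 \cdot 735 = 265335$)
$g + M = 265335 + \frac{105323}{890878} = \frac{236381219453}{890878}$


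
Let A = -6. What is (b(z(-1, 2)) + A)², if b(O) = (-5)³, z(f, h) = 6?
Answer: 17161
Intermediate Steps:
b(O) = -125
(b(z(-1, 2)) + A)² = (-125 - 6)² = (-131)² = 17161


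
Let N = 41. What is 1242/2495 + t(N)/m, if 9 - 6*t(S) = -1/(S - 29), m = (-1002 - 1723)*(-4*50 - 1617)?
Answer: 812417539/1632029400 ≈ 0.49780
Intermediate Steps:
m = 4951325 (m = -2725*(-200 - 1617) = -2725*(-1817) = 4951325)
t(S) = 3/2 + 1/(6*(-29 + S)) (t(S) = 3/2 - (-1)/(6*(S - 29)) = 3/2 - (-1)/(6*(-29 + S)) = 3/2 + 1/(6*(-29 + S)))
1242/2495 + t(N)/m = 1242/2495 + ((-260 + 9*41)/(6*(-29 + 41)))/4951325 = 1242*(1/2495) + ((⅙)*(-260 + 369)/12)*(1/4951325) = 1242/2495 + ((⅙)*(1/12)*109)*(1/4951325) = 1242/2495 + (109/72)*(1/4951325) = 1242/2495 + 1/3270600 = 812417539/1632029400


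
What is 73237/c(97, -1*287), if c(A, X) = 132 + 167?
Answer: 73237/299 ≈ 244.94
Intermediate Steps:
c(A, X) = 299
73237/c(97, -1*287) = 73237/299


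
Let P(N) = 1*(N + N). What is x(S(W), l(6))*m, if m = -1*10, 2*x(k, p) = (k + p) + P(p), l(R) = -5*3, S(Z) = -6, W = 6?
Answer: 255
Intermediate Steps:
l(R) = -15
P(N) = 2*N (P(N) = 1*(2*N) = 2*N)
x(k, p) = k/2 + 3*p/2 (x(k, p) = ((k + p) + 2*p)/2 = (k + 3*p)/2 = k/2 + 3*p/2)
m = -10
x(S(W), l(6))*m = ((1/2)*(-6) + (3/2)*(-15))*(-10) = (-3 - 45/2)*(-10) = -51/2*(-10) = 255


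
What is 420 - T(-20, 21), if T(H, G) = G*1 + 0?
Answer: 399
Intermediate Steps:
T(H, G) = G (T(H, G) = G + 0 = G)
420 - T(-20, 21) = 420 - 1*21 = 420 - 21 = 399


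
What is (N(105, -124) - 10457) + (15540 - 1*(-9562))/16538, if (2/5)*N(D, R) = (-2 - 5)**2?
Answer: -170886859/16538 ≈ -10333.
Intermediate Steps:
N(D, R) = 245/2 (N(D, R) = 5*(-2 - 5)**2/2 = (5/2)*(-7)**2 = (5/2)*49 = 245/2)
(N(105, -124) - 10457) + (15540 - 1*(-9562))/16538 = (245/2 - 10457) + (15540 - 1*(-9562))/16538 = -20669/2 + (15540 + 9562)*(1/16538) = -20669/2 + 25102*(1/16538) = -20669/2 + 12551/8269 = -170886859/16538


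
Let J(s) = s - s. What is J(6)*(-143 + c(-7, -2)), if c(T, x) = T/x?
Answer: 0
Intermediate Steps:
J(s) = 0
J(6)*(-143 + c(-7, -2)) = 0*(-143 - 7/(-2)) = 0*(-143 - 7*(-½)) = 0*(-143 + 7/2) = 0*(-279/2) = 0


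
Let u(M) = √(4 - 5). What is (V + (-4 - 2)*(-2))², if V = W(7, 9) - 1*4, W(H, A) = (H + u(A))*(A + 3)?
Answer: 8320 + 2208*I ≈ 8320.0 + 2208.0*I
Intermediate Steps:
u(M) = I (u(M) = √(-1) = I)
W(H, A) = (3 + A)*(I + H) (W(H, A) = (H + I)*(A + 3) = (I + H)*(3 + A) = (3 + A)*(I + H))
V = 80 + 12*I (V = (3*I + 3*7 + I*9 + 9*7) - 1*4 = (3*I + 21 + 9*I + 63) - 4 = (84 + 12*I) - 4 = 80 + 12*I ≈ 80.0 + 12.0*I)
(V + (-4 - 2)*(-2))² = ((80 + 12*I) + (-4 - 2)*(-2))² = ((80 + 12*I) - 6*(-2))² = ((80 + 12*I) + 12)² = (92 + 12*I)²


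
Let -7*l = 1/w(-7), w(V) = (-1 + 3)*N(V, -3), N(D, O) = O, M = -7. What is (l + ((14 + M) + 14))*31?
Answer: 27373/42 ≈ 651.74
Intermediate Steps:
w(V) = -6 (w(V) = (-1 + 3)*(-3) = 2*(-3) = -6)
l = 1/42 (l = -1/7/(-6) = -1/7*(-1/6) = 1/42 ≈ 0.023810)
(l + ((14 + M) + 14))*31 = (1/42 + ((14 - 7) + 14))*31 = (1/42 + (7 + 14))*31 = (1/42 + 21)*31 = (883/42)*31 = 27373/42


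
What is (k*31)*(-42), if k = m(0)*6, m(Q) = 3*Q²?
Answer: 0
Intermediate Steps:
k = 0 (k = (3*0²)*6 = (3*0)*6 = 0*6 = 0)
(k*31)*(-42) = (0*31)*(-42) = 0*(-42) = 0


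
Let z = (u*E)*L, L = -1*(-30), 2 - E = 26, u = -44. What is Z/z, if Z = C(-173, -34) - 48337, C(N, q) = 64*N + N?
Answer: -29791/15840 ≈ -1.8807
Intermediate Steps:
C(N, q) = 65*N
E = -24 (E = 2 - 1*26 = 2 - 26 = -24)
L = 30
Z = -59582 (Z = 65*(-173) - 48337 = -11245 - 48337 = -59582)
z = 31680 (z = -44*(-24)*30 = 1056*30 = 31680)
Z/z = -59582/31680 = -59582*1/31680 = -29791/15840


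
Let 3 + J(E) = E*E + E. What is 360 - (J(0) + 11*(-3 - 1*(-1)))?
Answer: 385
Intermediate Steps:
J(E) = -3 + E + E**2 (J(E) = -3 + (E*E + E) = -3 + (E**2 + E) = -3 + (E + E**2) = -3 + E + E**2)
360 - (J(0) + 11*(-3 - 1*(-1))) = 360 - ((-3 + 0 + 0**2) + 11*(-3 - 1*(-1))) = 360 - ((-3 + 0 + 0) + 11*(-3 + 1)) = 360 - (-3 + 11*(-2)) = 360 - (-3 - 22) = 360 - 1*(-25) = 360 + 25 = 385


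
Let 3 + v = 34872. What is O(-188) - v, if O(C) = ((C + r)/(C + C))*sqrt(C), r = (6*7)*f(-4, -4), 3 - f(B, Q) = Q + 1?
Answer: -34869 - 16*I*sqrt(47)/47 ≈ -34869.0 - 2.3338*I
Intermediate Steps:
f(B, Q) = 2 - Q (f(B, Q) = 3 - (Q + 1) = 3 - (1 + Q) = 3 + (-1 - Q) = 2 - Q)
v = 34869 (v = -3 + 34872 = 34869)
r = 252 (r = (6*7)*(2 - 1*(-4)) = 42*(2 + 4) = 42*6 = 252)
O(C) = (252 + C)/(2*sqrt(C)) (O(C) = ((C + 252)/(C + C))*sqrt(C) = ((252 + C)/((2*C)))*sqrt(C) = ((252 + C)*(1/(2*C)))*sqrt(C) = ((252 + C)/(2*C))*sqrt(C) = (252 + C)/(2*sqrt(C)))
O(-188) - v = (252 - 188)/(2*sqrt(-188)) - 1*34869 = (1/2)*(-I*sqrt(47)/94)*64 - 34869 = -16*I*sqrt(47)/47 - 34869 = -34869 - 16*I*sqrt(47)/47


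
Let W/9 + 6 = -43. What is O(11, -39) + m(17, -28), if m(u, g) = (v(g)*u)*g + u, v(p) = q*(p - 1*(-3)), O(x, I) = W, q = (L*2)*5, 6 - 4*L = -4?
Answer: 297076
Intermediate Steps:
L = 5/2 (L = 3/2 - ¼*(-4) = 3/2 + 1 = 5/2 ≈ 2.5000)
W = -441 (W = -54 + 9*(-43) = -54 - 387 = -441)
q = 25 (q = ((5/2)*2)*5 = 5*5 = 25)
O(x, I) = -441
v(p) = 75 + 25*p (v(p) = 25*(p - 1*(-3)) = 25*(p + 3) = 25*(3 + p) = 75 + 25*p)
m(u, g) = u + g*u*(75 + 25*g) (m(u, g) = ((75 + 25*g)*u)*g + u = (u*(75 + 25*g))*g + u = g*u*(75 + 25*g) + u = u + g*u*(75 + 25*g))
O(11, -39) + m(17, -28) = -441 + 17*(1 + 25*(-28)*(3 - 28)) = -441 + 17*(1 + 25*(-28)*(-25)) = -441 + 17*(1 + 17500) = -441 + 17*17501 = -441 + 297517 = 297076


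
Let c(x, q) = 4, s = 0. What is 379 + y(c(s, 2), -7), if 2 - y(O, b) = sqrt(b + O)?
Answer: 381 - I*sqrt(3) ≈ 381.0 - 1.732*I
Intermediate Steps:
y(O, b) = 2 - sqrt(O + b) (y(O, b) = 2 - sqrt(b + O) = 2 - sqrt(O + b))
379 + y(c(s, 2), -7) = 379 + (2 - sqrt(4 - 7)) = 379 + (2 - sqrt(-3)) = 379 + (2 - I*sqrt(3)) = 381 - I*sqrt(3)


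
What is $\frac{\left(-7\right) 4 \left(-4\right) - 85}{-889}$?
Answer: $- \frac{27}{889} \approx -0.030371$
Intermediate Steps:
$\frac{\left(-7\right) 4 \left(-4\right) - 85}{-889} = \left(\left(-28\right) \left(-4\right) - 85\right) \left(- \frac{1}{889}\right) = \left(112 - 85\right) \left(- \frac{1}{889}\right) = 27 \left(- \frac{1}{889}\right) = - \frac{27}{889}$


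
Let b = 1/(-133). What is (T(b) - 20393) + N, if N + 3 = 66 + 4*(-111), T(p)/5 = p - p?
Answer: -20774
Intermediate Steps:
b = -1/133 ≈ -0.0075188
T(p) = 0 (T(p) = 5*(p - p) = 5*0 = 0)
N = -381 (N = -3 + (66 + 4*(-111)) = -3 + (66 - 444) = -3 - 378 = -381)
(T(b) - 20393) + N = (0 - 20393) - 381 = -20393 - 381 = -20774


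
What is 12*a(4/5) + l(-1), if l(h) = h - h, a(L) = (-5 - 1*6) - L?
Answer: -708/5 ≈ -141.60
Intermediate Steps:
a(L) = -11 - L (a(L) = (-5 - 6) - L = -11 - L)
l(h) = 0
12*a(4/5) + l(-1) = 12*(-11 - 4/5) + 0 = 12*(-59/5) + 0 = -708/5 + 0 = -708/5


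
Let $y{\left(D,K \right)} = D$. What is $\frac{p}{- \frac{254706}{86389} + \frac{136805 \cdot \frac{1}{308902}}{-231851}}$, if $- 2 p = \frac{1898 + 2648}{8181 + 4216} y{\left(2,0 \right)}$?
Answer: $\frac{2556965607817042108}{20558577742692130939} \approx 0.12437$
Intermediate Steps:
$p = - \frac{4546}{12397}$ ($p = - \frac{\frac{1898 + 2648}{8181 + 4216} \cdot 2}{2} = - \frac{\frac{4546}{12397} \cdot 2}{2} = \left(- \frac{1}{2}\right) \frac{9092}{12397} = - \frac{4546}{12397} \approx -0.3667$)
$\frac{p}{- \frac{254706}{86389} + \frac{136805 \cdot \frac{1}{308902}}{-231851}} = - \frac{4546}{12397 \left(- \frac{254706}{86389} + \frac{136805 \cdot \frac{1}{308902}}{-231851}\right)} = - \frac{4546}{12397 \left(\left(-254706\right) \frac{1}{86389} + 136805 \cdot \frac{1}{308902} \left(- \frac{1}{231851}\right)\right)} = - \frac{4546}{12397 \left(- \frac{254706}{86389} + \frac{136805}{308902} \left(- \frac{1}{231851}\right)\right)} = - \frac{4546}{12397 \left(- \frac{254706}{86389} - \frac{136805}{71619237602}\right)} = - \frac{4546}{12397 \left(- \frac{18241861351102157}{6187114317199178}\right)} = \left(- \frac{4546}{12397}\right) \left(- \frac{6187114317199178}{18241861351102157}\right) = \frac{2556965607817042108}{20558577742692130939}$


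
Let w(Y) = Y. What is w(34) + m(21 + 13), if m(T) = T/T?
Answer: 35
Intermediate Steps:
m(T) = 1
w(34) + m(21 + 13) = 34 + 1 = 35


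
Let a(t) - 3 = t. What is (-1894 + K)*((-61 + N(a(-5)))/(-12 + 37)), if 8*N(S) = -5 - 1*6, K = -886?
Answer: 69361/10 ≈ 6936.1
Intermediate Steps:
a(t) = 3 + t
N(S) = -11/8 (N(S) = (-5 - 1*6)/8 = (-5 - 6)/8 = (⅛)*(-11) = -11/8)
(-1894 + K)*((-61 + N(a(-5)))/(-12 + 37)) = (-1894 - 886)*((-61 - 11/8)/(-12 + 37)) = -(-346805)/(2*25) = -2780*(-499/200) = 69361/10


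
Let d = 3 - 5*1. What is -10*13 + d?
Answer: -132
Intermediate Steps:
d = -2 (d = 3 - 5 = -2)
-10*13 + d = -10*13 - 2 = -130 - 2 = -132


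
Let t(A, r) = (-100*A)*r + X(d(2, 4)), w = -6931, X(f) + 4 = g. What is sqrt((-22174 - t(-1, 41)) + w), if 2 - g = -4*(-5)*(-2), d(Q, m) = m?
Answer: I*sqrt(33243) ≈ 182.33*I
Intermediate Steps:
g = 42 (g = 2 - (-4*(-5))*(-2) = 2 - 20*(-2) = 2 - 1*(-40) = 2 + 40 = 42)
X(f) = 38 (X(f) = -4 + 42 = 38)
t(A, r) = 38 - 100*A*r (t(A, r) = (-100*A)*r + 38 = -100*A*r + 38 = 38 - 100*A*r)
sqrt((-22174 - t(-1, 41)) + w) = sqrt((-22174 - (38 - 100*(-1)*41)) - 6931) = sqrt((-22174 - (38 + 4100)) - 6931) = sqrt((-22174 - 1*4138) - 6931) = sqrt((-22174 - 4138) - 6931) = sqrt(-26312 - 6931) = sqrt(-33243) = I*sqrt(33243)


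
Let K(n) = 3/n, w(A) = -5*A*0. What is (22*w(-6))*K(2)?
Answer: 0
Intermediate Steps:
w(A) = 0
(22*w(-6))*K(2) = (22*0)*(3/2) = 0*(3*(½)) = 0*(3/2) = 0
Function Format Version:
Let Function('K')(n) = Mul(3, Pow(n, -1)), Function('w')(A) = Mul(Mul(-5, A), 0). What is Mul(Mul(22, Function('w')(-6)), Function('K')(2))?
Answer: 0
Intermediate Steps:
Function('w')(A) = 0
Mul(Mul(22, Function('w')(-6)), Function('K')(2)) = Mul(Mul(22, 0), Mul(3, Pow(2, -1))) = Mul(0, Mul(3, Rational(1, 2))) = Mul(0, Rational(3, 2)) = 0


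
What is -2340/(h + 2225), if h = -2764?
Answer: 2340/539 ≈ 4.3414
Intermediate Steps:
-2340/(h + 2225) = -2340/(-2764 + 2225) = -2340/(-539) = -2340*(-1/539) = 2340/539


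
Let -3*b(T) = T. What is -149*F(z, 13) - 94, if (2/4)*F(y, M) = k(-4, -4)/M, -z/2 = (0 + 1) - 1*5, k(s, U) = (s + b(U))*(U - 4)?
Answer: -22738/39 ≈ -583.03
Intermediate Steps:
b(T) = -T/3
k(s, U) = (-4 + U)*(s - U/3) (k(s, U) = (s - U/3)*(U - 4) = (s - U/3)*(-4 + U) = (-4 + U)*(s - U/3))
z = 8 (z = -2*((0 + 1) - 1*5) = -2*(1 - 5) = -2*(-4) = 8)
F(y, M) = 128/(3*M) (F(y, M) = 2*((-4*(-4) - ⅓*(-4)² + (4/3)*(-4) - 4*(-4))/M) = 2*((16 - ⅓*16 - 16/3 + 16)/M) = 2*((16 - 16/3 - 16/3 + 16)/M) = 2*(64/(3*M)) = 128/(3*M))
-149*F(z, 13) - 94 = -19072/(3*13) - 94 = -149*128/39 - 94 = -19072/39 - 94 = -22738/39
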